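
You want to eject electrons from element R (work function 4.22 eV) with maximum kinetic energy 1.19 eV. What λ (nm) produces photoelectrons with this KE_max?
229.18 nm

From Einstein's equation: KE_max = hc/λ - φ

Rearranging for λ:
hc/λ = KE_max + φ
λ = hc/(KE_max + φ)

Required photon energy:
E_photon = KE_max + φ = 1.19 + 4.22 = 5.41 eV

Required wavelength:
λ = hc/E_photon = (6.626×10⁻³⁴)(3×10⁸) / (5.41 × 1.602×10⁻¹⁹)
λ = 229.18 nm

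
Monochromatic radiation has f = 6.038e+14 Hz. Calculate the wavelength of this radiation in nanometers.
496.51 nm

Using the wave equation: c = fλ

Solving for wavelength:
λ = c/f = (3×10⁸ m/s) / (6.038e+14 Hz)
λ = 496.51 nm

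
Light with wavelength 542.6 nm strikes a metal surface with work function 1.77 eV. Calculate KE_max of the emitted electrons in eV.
0.5150 eV

Using Einstein's photoelectric equation: KE_max = hf - φ = hc/λ - φ

First, calculate the photon energy:
E_photon = hc/λ = (6.626×10⁻³⁴ J·s)(3×10⁸ m/s) / (542.6×10⁻⁹ m)
E_photon = 2.2850 eV

Then, the maximum kinetic energy:
KE_max = E_photon - φ = 2.2850 eV - 1.77 eV = 0.5150 eV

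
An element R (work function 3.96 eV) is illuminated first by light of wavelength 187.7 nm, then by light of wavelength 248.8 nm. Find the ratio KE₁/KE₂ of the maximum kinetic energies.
2.5852

Using Einstein's equation: KE_max = hc/λ - φ

For λ₁ = 187.7 nm:
E₁ = hc/λ₁ = 6.6054 eV
KE₁ = E₁ - φ = 6.6054 - 3.96 = 2.6454 eV

For λ₂ = 248.8 nm:
E₂ = hc/λ₂ = 4.9833 eV
KE₂ = E₂ - φ = 4.9833 - 3.96 = 1.0233 eV

Ratio: KE₁/KE₂ = 2.6454/1.0233 = 2.5852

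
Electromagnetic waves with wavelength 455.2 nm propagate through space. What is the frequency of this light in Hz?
6.5860e+14 Hz

Using the wave equation: c = fλ

Solving for frequency:
f = c/λ = (3×10⁸ m/s) / (455.2×10⁻⁹ m)
f = 6.5860e+14 Hz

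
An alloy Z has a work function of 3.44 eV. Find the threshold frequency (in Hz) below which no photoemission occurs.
8.3179e+14 Hz

The threshold frequency is when the photon energy equals the work function:
hf₀ = φ

Solving for f₀:
f₀ = φ/h = (3.44 eV × 1.602×10⁻¹⁹ J/eV) / (6.626×10⁻³⁴ J·s)
f₀ = 8.3179e+14 Hz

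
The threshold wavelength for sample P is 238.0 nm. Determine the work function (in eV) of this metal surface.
5.21 eV

At the threshold wavelength, photon energy equals work function:
φ = hc/λ₀

Calculating:
φ = (6.626×10⁻³⁴ J·s)(3×10⁸ m/s) / (238.0×10⁻⁹ m)
φ = 5.21 eV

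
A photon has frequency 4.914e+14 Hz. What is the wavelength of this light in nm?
610.08 nm

Using the wave equation: c = fλ

Solving for wavelength:
λ = c/f = (3×10⁸ m/s) / (4.914e+14 Hz)
λ = 610.08 nm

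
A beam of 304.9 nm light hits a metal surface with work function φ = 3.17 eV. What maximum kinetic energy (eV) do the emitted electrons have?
0.8964 eV

Using Einstein's photoelectric equation: KE_max = hf - φ = hc/λ - φ

First, calculate the photon energy:
E_photon = hc/λ = (6.626×10⁻³⁴ J·s)(3×10⁸ m/s) / (304.9×10⁻⁹ m)
E_photon = 4.0664 eV

Then, the maximum kinetic energy:
KE_max = E_photon - φ = 4.0664 eV - 3.17 eV = 0.8964 eV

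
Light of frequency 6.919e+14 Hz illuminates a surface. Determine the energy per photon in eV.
2.8615 eV

Using E = hf:

E = hf = (6.626×10⁻³⁴ J·s)(6.919e+14 Hz)
E = 2.8615 eV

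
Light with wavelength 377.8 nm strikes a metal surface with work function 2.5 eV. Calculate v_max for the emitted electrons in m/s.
5.2439e+05 m/s

First, find the maximum kinetic energy:
E_photon = hc/λ = 3.2817 eV
KE_max = E_photon - φ = 3.2817 - 2.5 = 0.7817 eV

Convert to Joules: KE_max = 0.7817 × 1.602×10⁻¹⁹ J = 1.2525e-19 J

Then use KE = ½mv² to find velocity:
v = √(2·KE/m) = √(2 × 1.2525e-19 J / 9.109e-31 kg)
v = 5.2439e+05 m/s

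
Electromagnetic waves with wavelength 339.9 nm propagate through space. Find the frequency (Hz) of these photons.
8.8200e+14 Hz

Using the wave equation: c = fλ

Solving for frequency:
f = c/λ = (3×10⁸ m/s) / (339.9×10⁻⁹ m)
f = 8.8200e+14 Hz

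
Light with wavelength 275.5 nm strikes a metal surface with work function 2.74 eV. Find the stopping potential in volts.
1.7603 V

The stopping potential V_s satisfies: eV_s = KE_max

First, find KE_max using Einstein's equation:
E_photon = hc/λ = 4.5003 eV
KE_max = E_photon - φ = 4.5003 - 2.74 = 1.7603 eV

Since eV_s = KE_max:
V_s = KE_max/e = 1.7603 V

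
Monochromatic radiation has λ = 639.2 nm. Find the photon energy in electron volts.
1.9397 eV

Using E = hf = hc/λ:

E = hc/λ = (6.626×10⁻³⁴ J·s)(3×10⁸ m/s) / (639.2×10⁻⁹ m)
E = 1.9397 eV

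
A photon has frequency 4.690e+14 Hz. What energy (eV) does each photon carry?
1.9396 eV

Using E = hf:

E = hf = (6.626×10⁻³⁴ J·s)(4.690e+14 Hz)
E = 1.9396 eV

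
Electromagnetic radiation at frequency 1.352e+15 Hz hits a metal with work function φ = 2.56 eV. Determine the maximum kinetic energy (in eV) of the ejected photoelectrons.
3.0314 eV

Using Einstein's photoelectric equation: KE_max = hf - φ

First, calculate the photon energy:
E_photon = hf = (6.626×10⁻³⁴ J·s)(1.352e+15 Hz)
E_photon = 5.5914 eV

Then, the maximum kinetic energy:
KE_max = E_photon - φ = 5.5914 eV - 2.56 eV = 3.0314 eV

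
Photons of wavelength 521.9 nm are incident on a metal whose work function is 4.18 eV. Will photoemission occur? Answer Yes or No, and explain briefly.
No

For photoemission, the photon energy must exceed the work function.

Photon energy: E = hc/λ = 2.3756 eV
Work function: φ = 4.18 eV

Since E_photon (2.3756 eV) < φ (4.18 eV), photoemission will NOT occur.
The threshold wavelength is λ₀ = hc/φ = 296.6 nm.
Since 521.9 nm > 296.6 nm, the photons lack sufficient energy.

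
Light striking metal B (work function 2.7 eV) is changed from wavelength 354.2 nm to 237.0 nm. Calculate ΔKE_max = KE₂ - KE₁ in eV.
1.7310 eV

Using Einstein's equation: KE_max = hc/λ - φ

For λ₁ = 354.2 nm:
KE₁ = hc/λ₁ - φ = 3.5004 - 2.7 = 0.8004 eV

For λ₂ = 237.0 nm:
KE₂ = hc/λ₂ - φ = 5.2314 - 2.7 = 2.5314 eV

Change in KE:
ΔKE = KE₂ - KE₁ = 2.5314 - 0.8004 = 1.7310 eV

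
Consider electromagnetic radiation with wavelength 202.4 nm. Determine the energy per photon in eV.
6.1257 eV

Using E = hf = hc/λ:

E = hc/λ = (6.626×10⁻³⁴ J·s)(3×10⁸ m/s) / (202.4×10⁻⁹ m)
E = 6.1257 eV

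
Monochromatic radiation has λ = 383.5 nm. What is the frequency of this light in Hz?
7.8173e+14 Hz

Using the wave equation: c = fλ

Solving for frequency:
f = c/λ = (3×10⁸ m/s) / (383.5×10⁻⁹ m)
f = 7.8173e+14 Hz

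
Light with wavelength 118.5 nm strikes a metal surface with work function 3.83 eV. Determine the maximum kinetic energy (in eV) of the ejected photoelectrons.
6.6328 eV

Using Einstein's photoelectric equation: KE_max = hf - φ = hc/λ - φ

First, calculate the photon energy:
E_photon = hc/λ = (6.626×10⁻³⁴ J·s)(3×10⁸ m/s) / (118.5×10⁻⁹ m)
E_photon = 10.4628 eV

Then, the maximum kinetic energy:
KE_max = E_photon - φ = 10.4628 eV - 3.83 eV = 6.6328 eV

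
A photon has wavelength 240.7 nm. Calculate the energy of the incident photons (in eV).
5.1510 eV

Using E = hf = hc/λ:

E = hc/λ = (6.626×10⁻³⁴ J·s)(3×10⁸ m/s) / (240.7×10⁻⁹ m)
E = 5.1510 eV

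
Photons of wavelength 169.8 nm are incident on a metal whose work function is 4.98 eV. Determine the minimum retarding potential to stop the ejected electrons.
2.3218 V

The stopping potential V_s satisfies: eV_s = KE_max

First, find KE_max using Einstein's equation:
E_photon = hc/λ = 7.3018 eV
KE_max = E_photon - φ = 7.3018 - 4.98 = 2.3218 eV

Since eV_s = KE_max:
V_s = KE_max/e = 2.3218 V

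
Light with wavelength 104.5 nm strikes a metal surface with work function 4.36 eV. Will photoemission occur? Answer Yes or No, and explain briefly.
Yes

For photoemission, the photon energy must exceed the work function.

Photon energy: E = hc/λ = 11.8645 eV
Work function: φ = 4.36 eV

Since E_photon (11.8645 eV) > φ (4.36 eV), photoemission WILL occur.
The threshold wavelength is λ₀ = hc/φ = 284.4 nm.
Since 104.5 nm < 284.4 nm, the light has sufficient energy.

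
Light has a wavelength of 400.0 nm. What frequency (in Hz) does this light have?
7.4948e+14 Hz

Using the wave equation: c = fλ

Solving for frequency:
f = c/λ = (3×10⁸ m/s) / (400.0×10⁻⁹ m)
f = 7.4948e+14 Hz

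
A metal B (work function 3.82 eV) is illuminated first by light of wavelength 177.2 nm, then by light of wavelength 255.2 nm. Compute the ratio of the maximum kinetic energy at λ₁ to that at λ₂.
3.0596

Using Einstein's equation: KE_max = hc/λ - φ

For λ₁ = 177.2 nm:
E₁ = hc/λ₁ = 6.9969 eV
KE₁ = E₁ - φ = 6.9969 - 3.82 = 3.1769 eV

For λ₂ = 255.2 nm:
E₂ = hc/λ₂ = 4.8583 eV
KE₂ = E₂ - φ = 4.8583 - 3.82 = 1.0383 eV

Ratio: KE₁/KE₂ = 3.1769/1.0383 = 3.0596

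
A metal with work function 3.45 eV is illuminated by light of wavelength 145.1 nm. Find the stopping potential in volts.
5.0947 V

The stopping potential V_s satisfies: eV_s = KE_max

First, find KE_max using Einstein's equation:
E_photon = hc/λ = 8.5447 eV
KE_max = E_photon - φ = 8.5447 - 3.45 = 5.0947 eV

Since eV_s = KE_max:
V_s = KE_max/e = 5.0947 V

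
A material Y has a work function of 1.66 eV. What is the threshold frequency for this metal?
4.0139e+14 Hz

The threshold frequency is when the photon energy equals the work function:
hf₀ = φ

Solving for f₀:
f₀ = φ/h = (1.66 eV × 1.602×10⁻¹⁹ J/eV) / (6.626×10⁻³⁴ J·s)
f₀ = 4.0139e+14 Hz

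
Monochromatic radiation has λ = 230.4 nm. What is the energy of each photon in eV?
5.3813 eV

Using E = hf = hc/λ:

E = hc/λ = (6.626×10⁻³⁴ J·s)(3×10⁸ m/s) / (230.4×10⁻⁹ m)
E = 5.3813 eV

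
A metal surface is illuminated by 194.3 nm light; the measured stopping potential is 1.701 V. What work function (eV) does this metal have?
4.68 eV

The stopping potential gives the maximum kinetic energy: KE_max = eV_s = 1.701 eV

From Einstein's photoelectric equation: KE_max = hc/λ - φ
Rearranging: φ = hc/λ - KE_max

Calculate photon energy:
E_photon = hc/λ = (6.626×10⁻³⁴ J·s)(3×10⁸ m/s) / (194.3×10⁻⁹ m) = 6.3811 eV

Therefore:
φ = 6.3811 - 1.701 = 4.68 eV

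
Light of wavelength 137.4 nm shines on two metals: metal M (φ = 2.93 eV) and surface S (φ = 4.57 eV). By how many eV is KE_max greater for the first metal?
1.6400 eV

Using KE_max = hc/λ - φ for each metal:

Photon energy: E = hc/λ = 9.0236 eV

For metal M (φ₁ = 2.93 eV):
KE₁ = E - φ₁ = 9.0236 - 2.93 = 6.0936 eV

For surface S (φ₂ = 4.57 eV):
KE₂ = E - φ₂ = 9.0236 - 4.57 = 4.4536 eV

Difference:
ΔKE = KE₁ - KE₂ = 6.0936 - 4.4536 = 1.6400 eV

Note: The difference equals the difference in work functions: 4.57 - 2.93 = 1.64 eV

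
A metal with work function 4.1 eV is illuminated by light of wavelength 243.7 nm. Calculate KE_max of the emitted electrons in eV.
0.9876 eV

Using Einstein's photoelectric equation: KE_max = hf - φ = hc/λ - φ

First, calculate the photon energy:
E_photon = hc/λ = (6.626×10⁻³⁴ J·s)(3×10⁸ m/s) / (243.7×10⁻⁹ m)
E_photon = 5.0876 eV

Then, the maximum kinetic energy:
KE_max = E_photon - φ = 5.0876 eV - 4.1 eV = 0.9876 eV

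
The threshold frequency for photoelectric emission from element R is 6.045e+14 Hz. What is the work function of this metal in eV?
2.50 eV

At the threshold frequency, photon energy equals work function:
φ = hf₀

Calculating:
φ = (6.626×10⁻³⁴ J·s)(6.045e+14 Hz)
φ = 2.50 eV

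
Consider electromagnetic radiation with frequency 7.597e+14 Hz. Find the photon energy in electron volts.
3.1419 eV

Using E = hf:

E = hf = (6.626×10⁻³⁴ J·s)(7.597e+14 Hz)
E = 3.1419 eV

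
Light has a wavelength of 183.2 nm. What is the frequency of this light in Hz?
1.6364e+15 Hz

Using the wave equation: c = fλ

Solving for frequency:
f = c/λ = (3×10⁸ m/s) / (183.2×10⁻⁹ m)
f = 1.6364e+15 Hz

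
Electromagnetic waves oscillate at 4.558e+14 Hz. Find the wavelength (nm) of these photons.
657.73 nm

Using the wave equation: c = fλ

Solving for wavelength:
λ = c/f = (3×10⁸ m/s) / (4.558e+14 Hz)
λ = 657.73 nm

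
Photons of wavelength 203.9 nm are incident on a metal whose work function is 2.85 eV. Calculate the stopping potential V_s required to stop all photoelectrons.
3.2306 V

The stopping potential V_s satisfies: eV_s = KE_max

First, find KE_max using Einstein's equation:
E_photon = hc/λ = 6.0806 eV
KE_max = E_photon - φ = 6.0806 - 2.85 = 3.2306 eV

Since eV_s = KE_max:
V_s = KE_max/e = 3.2306 V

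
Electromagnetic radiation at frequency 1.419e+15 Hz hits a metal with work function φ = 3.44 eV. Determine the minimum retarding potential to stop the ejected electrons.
2.4285 V

The stopping potential V_s satisfies: eV_s = KE_max

First, find KE_max using Einstein's equation:
E_photon = hf = (6.626×10⁻³⁴ J·s)(1.419e+15 Hz) = 5.8685 eV
KE_max = E_photon - φ = 5.8685 - 3.44 = 2.4285 eV

Since eV_s = KE_max:
V_s = KE_max/e = 2.4285 V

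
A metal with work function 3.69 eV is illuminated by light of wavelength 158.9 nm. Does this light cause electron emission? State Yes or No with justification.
Yes

For photoemission, the photon energy must exceed the work function.

Photon energy: E = hc/λ = 7.8027 eV
Work function: φ = 3.69 eV

Since E_photon (7.8027 eV) > φ (3.69 eV), photoemission WILL occur.
The threshold wavelength is λ₀ = hc/φ = 336.0 nm.
Since 158.9 nm < 336.0 nm, the light has sufficient energy.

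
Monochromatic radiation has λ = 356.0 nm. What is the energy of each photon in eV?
3.4827 eV

Using E = hf = hc/λ:

E = hc/λ = (6.626×10⁻³⁴ J·s)(3×10⁸ m/s) / (356.0×10⁻⁹ m)
E = 3.4827 eV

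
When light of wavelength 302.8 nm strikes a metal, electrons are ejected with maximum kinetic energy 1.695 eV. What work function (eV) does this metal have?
2.40 eV

From Einstein's photoelectric equation: KE_max = hf - φ = hc/λ - φ

Rearranging for φ:
φ = hc/λ - KE_max

Calculate photon energy:
E_photon = hc/λ = 4.0946 eV

Therefore:
φ = 4.0946 - 1.695 = 2.40 eV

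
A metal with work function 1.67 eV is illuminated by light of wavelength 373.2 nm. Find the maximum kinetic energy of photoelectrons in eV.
1.6522 eV

Using Einstein's photoelectric equation: KE_max = hf - φ = hc/λ - φ

First, calculate the photon energy:
E_photon = hc/λ = (6.626×10⁻³⁴ J·s)(3×10⁸ m/s) / (373.2×10⁻⁹ m)
E_photon = 3.3222 eV

Then, the maximum kinetic energy:
KE_max = E_photon - φ = 3.3222 eV - 1.67 eV = 1.6522 eV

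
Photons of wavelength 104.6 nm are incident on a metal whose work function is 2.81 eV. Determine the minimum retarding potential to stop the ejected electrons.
9.0432 V

The stopping potential V_s satisfies: eV_s = KE_max

First, find KE_max using Einstein's equation:
E_photon = hc/λ = 11.8532 eV
KE_max = E_photon - φ = 11.8532 - 2.81 = 9.0432 eV

Since eV_s = KE_max:
V_s = KE_max/e = 9.0432 V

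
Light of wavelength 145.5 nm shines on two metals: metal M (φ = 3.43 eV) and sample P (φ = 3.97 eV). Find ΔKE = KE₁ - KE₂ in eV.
0.5400 eV

Using KE_max = hc/λ - φ for each metal:

Photon energy: E = hc/λ = 8.5213 eV

For metal M (φ₁ = 3.43 eV):
KE₁ = E - φ₁ = 8.5213 - 3.43 = 5.0913 eV

For sample P (φ₂ = 3.97 eV):
KE₂ = E - φ₂ = 8.5213 - 3.97 = 4.5513 eV

Difference:
ΔKE = KE₁ - KE₂ = 5.0913 - 4.5513 = 0.5400 eV

Note: The difference equals the difference in work functions: 3.97 - 3.43 = 0.54 eV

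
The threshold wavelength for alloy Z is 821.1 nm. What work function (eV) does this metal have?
1.51 eV

At the threshold wavelength, photon energy equals work function:
φ = hc/λ₀

Calculating:
φ = (6.626×10⁻³⁴ J·s)(3×10⁸ m/s) / (821.1×10⁻⁹ m)
φ = 1.51 eV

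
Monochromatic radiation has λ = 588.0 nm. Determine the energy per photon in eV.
2.1086 eV

Using E = hf = hc/λ:

E = hc/λ = (6.626×10⁻³⁴ J·s)(3×10⁸ m/s) / (588.0×10⁻⁹ m)
E = 2.1086 eV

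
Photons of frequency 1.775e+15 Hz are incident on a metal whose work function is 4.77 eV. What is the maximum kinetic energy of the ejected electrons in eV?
2.5708 eV

Using Einstein's photoelectric equation: KE_max = hf - φ

First, calculate the photon energy:
E_photon = hf = (6.626×10⁻³⁴ J·s)(1.775e+15 Hz)
E_photon = 7.3408 eV

Then, the maximum kinetic energy:
KE_max = E_photon - φ = 7.3408 eV - 4.77 eV = 2.5708 eV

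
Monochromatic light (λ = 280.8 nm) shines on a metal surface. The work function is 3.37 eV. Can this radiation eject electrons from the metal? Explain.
Yes

For photoemission, the photon energy must exceed the work function.

Photon energy: E = hc/λ = 4.4154 eV
Work function: φ = 3.37 eV

Since E_photon (4.4154 eV) > φ (3.37 eV), photoemission WILL occur.
The threshold wavelength is λ₀ = hc/φ = 367.9 nm.
Since 280.8 nm < 367.9 nm, the light has sufficient energy.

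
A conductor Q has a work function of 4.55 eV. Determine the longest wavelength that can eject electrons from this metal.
272.49 nm

The threshold wavelength is when the photon energy equals the work function:
hc/λ₀ = φ

Solving for λ₀:
λ₀ = hc/φ = (6.626×10⁻³⁴ J·s)(3×10⁸ m/s) / (4.55 eV × 1.602×10⁻¹⁹ J/eV)
λ₀ = 272.49 nm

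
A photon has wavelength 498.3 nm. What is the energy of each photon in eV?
2.4881 eV

Using E = hf = hc/λ:

E = hc/λ = (6.626×10⁻³⁴ J·s)(3×10⁸ m/s) / (498.3×10⁻⁹ m)
E = 2.4881 eV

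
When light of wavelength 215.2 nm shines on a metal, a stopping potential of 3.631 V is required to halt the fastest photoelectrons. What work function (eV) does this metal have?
2.13 eV

The stopping potential gives the maximum kinetic energy: KE_max = eV_s = 3.631 eV

From Einstein's photoelectric equation: KE_max = hc/λ - φ
Rearranging: φ = hc/λ - KE_max

Calculate photon energy:
E_photon = hc/λ = (6.626×10⁻³⁴ J·s)(3×10⁸ m/s) / (215.2×10⁻⁹ m) = 5.7613 eV

Therefore:
φ = 5.7613 - 3.631 = 2.13 eV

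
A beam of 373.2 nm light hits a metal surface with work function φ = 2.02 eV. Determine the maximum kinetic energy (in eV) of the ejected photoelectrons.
1.3022 eV

Using Einstein's photoelectric equation: KE_max = hf - φ = hc/λ - φ

First, calculate the photon energy:
E_photon = hc/λ = (6.626×10⁻³⁴ J·s)(3×10⁸ m/s) / (373.2×10⁻⁹ m)
E_photon = 3.3222 eV

Then, the maximum kinetic energy:
KE_max = E_photon - φ = 3.3222 eV - 2.02 eV = 1.3022 eV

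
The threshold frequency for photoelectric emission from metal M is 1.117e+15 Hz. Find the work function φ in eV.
4.62 eV

At the threshold frequency, photon energy equals work function:
φ = hf₀

Calculating:
φ = (6.626×10⁻³⁴ J·s)(1.117e+15 Hz)
φ = 4.62 eV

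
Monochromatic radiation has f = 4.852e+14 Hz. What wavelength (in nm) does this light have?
617.87 nm

Using the wave equation: c = fλ

Solving for wavelength:
λ = c/f = (3×10⁸ m/s) / (4.852e+14 Hz)
λ = 617.87 nm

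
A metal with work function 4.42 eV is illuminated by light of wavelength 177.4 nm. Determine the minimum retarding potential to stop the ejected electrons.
2.5690 V

The stopping potential V_s satisfies: eV_s = KE_max

First, find KE_max using Einstein's equation:
E_photon = hc/λ = 6.9890 eV
KE_max = E_photon - φ = 6.9890 - 4.42 = 2.5690 eV

Since eV_s = KE_max:
V_s = KE_max/e = 2.5690 V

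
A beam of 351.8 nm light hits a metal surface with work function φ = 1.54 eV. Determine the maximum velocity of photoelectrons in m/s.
8.3546e+05 m/s

First, find the maximum kinetic energy:
E_photon = hc/λ = 3.5243 eV
KE_max = E_photon - φ = 3.5243 - 1.54 = 1.9843 eV

Convert to Joules: KE_max = 1.9843 × 1.602×10⁻¹⁹ J = 3.1792e-19 J

Then use KE = ½mv² to find velocity:
v = √(2·KE/m) = √(2 × 3.1792e-19 J / 9.109e-31 kg)
v = 8.3546e+05 m/s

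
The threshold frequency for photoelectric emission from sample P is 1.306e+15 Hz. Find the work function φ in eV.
5.40 eV

At the threshold frequency, photon energy equals work function:
φ = hf₀

Calculating:
φ = (6.626×10⁻³⁴ J·s)(1.306e+15 Hz)
φ = 5.40 eV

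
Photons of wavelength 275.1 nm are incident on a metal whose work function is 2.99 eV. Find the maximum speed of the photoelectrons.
7.3047e+05 m/s

First, find the maximum kinetic energy:
E_photon = hc/λ = 4.5069 eV
KE_max = E_photon - φ = 4.5069 - 2.99 = 1.5169 eV

Convert to Joules: KE_max = 1.5169 × 1.602×10⁻¹⁹ J = 2.4303e-19 J

Then use KE = ½mv² to find velocity:
v = √(2·KE/m) = √(2 × 2.4303e-19 J / 9.109e-31 kg)
v = 7.3047e+05 m/s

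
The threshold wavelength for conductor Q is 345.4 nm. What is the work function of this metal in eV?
3.59 eV

At the threshold wavelength, photon energy equals work function:
φ = hc/λ₀

Calculating:
φ = (6.626×10⁻³⁴ J·s)(3×10⁸ m/s) / (345.4×10⁻⁹ m)
φ = 3.59 eV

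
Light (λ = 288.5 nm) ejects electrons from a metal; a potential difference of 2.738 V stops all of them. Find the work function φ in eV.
1.56 eV

The stopping potential gives the maximum kinetic energy: KE_max = eV_s = 2.738 eV

From Einstein's photoelectric equation: KE_max = hc/λ - φ
Rearranging: φ = hc/λ - KE_max

Calculate photon energy:
E_photon = hc/λ = (6.626×10⁻³⁴ J·s)(3×10⁸ m/s) / (288.5×10⁻⁹ m) = 4.2975 eV

Therefore:
φ = 4.2975 - 2.738 = 1.56 eV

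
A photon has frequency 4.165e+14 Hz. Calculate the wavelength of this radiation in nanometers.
719.79 nm

Using the wave equation: c = fλ

Solving for wavelength:
λ = c/f = (3×10⁸ m/s) / (4.165e+14 Hz)
λ = 719.79 nm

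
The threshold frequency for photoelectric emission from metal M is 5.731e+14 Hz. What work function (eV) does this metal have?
2.37 eV

At the threshold frequency, photon energy equals work function:
φ = hf₀

Calculating:
φ = (6.626×10⁻³⁴ J·s)(5.731e+14 Hz)
φ = 2.37 eV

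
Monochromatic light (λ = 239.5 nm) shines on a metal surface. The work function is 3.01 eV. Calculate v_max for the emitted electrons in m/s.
8.7304e+05 m/s

First, find the maximum kinetic energy:
E_photon = hc/λ = 5.1768 eV
KE_max = E_photon - φ = 5.1768 - 3.01 = 2.1668 eV

Convert to Joules: KE_max = 2.1668 × 1.602×10⁻¹⁹ J = 3.4716e-19 J

Then use KE = ½mv² to find velocity:
v = √(2·KE/m) = √(2 × 3.4716e-19 J / 9.109e-31 kg)
v = 8.7304e+05 m/s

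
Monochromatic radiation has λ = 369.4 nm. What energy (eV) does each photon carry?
3.3564 eV

Using E = hf = hc/λ:

E = hc/λ = (6.626×10⁻³⁴ J·s)(3×10⁸ m/s) / (369.4×10⁻⁹ m)
E = 3.3564 eV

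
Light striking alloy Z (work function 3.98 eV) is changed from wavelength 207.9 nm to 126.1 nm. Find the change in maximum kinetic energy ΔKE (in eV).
3.8686 eV

Using Einstein's equation: KE_max = hc/λ - φ

For λ₁ = 207.9 nm:
KE₁ = hc/λ₁ - φ = 5.9636 - 3.98 = 1.9836 eV

For λ₂ = 126.1 nm:
KE₂ = hc/λ₂ - φ = 9.8322 - 3.98 = 5.8522 eV

Change in KE:
ΔKE = KE₂ - KE₁ = 5.8522 - 1.9836 = 3.8686 eV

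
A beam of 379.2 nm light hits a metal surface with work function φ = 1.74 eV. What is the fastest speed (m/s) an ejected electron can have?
7.3353e+05 m/s

First, find the maximum kinetic energy:
E_photon = hc/λ = 3.2696 eV
KE_max = E_photon - φ = 3.2696 - 1.74 = 1.5296 eV

Convert to Joules: KE_max = 1.5296 × 1.602×10⁻¹⁹ J = 2.4507e-19 J

Then use KE = ½mv² to find velocity:
v = √(2·KE/m) = √(2 × 2.4507e-19 J / 9.109e-31 kg)
v = 7.3353e+05 m/s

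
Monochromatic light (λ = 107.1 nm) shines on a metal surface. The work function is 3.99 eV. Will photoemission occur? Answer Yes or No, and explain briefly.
Yes

For photoemission, the photon energy must exceed the work function.

Photon energy: E = hc/λ = 11.5765 eV
Work function: φ = 3.99 eV

Since E_photon (11.5765 eV) > φ (3.99 eV), photoemission WILL occur.
The threshold wavelength is λ₀ = hc/φ = 310.7 nm.
Since 107.1 nm < 310.7 nm, the light has sufficient energy.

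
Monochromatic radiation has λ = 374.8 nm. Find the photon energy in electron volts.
3.3080 eV

Using E = hf = hc/λ:

E = hc/λ = (6.626×10⁻³⁴ J·s)(3×10⁸ m/s) / (374.8×10⁻⁹ m)
E = 3.3080 eV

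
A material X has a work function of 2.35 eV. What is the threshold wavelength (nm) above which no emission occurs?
527.59 nm

The threshold wavelength is when the photon energy equals the work function:
hc/λ₀ = φ

Solving for λ₀:
λ₀ = hc/φ = (6.626×10⁻³⁴ J·s)(3×10⁸ m/s) / (2.35 eV × 1.602×10⁻¹⁹ J/eV)
λ₀ = 527.59 nm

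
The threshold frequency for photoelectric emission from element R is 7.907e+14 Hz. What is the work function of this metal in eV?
3.27 eV

At the threshold frequency, photon energy equals work function:
φ = hf₀

Calculating:
φ = (6.626×10⁻³⁴ J·s)(7.907e+14 Hz)
φ = 3.27 eV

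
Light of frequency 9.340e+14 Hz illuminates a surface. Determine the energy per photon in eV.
3.8627 eV

Using E = hf:

E = hf = (6.626×10⁻³⁴ J·s)(9.340e+14 Hz)
E = 3.8627 eV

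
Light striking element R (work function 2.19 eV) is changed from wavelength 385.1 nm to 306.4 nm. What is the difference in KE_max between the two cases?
0.8269 eV

Using Einstein's equation: KE_max = hc/λ - φ

For λ₁ = 385.1 nm:
KE₁ = hc/λ₁ - φ = 3.2195 - 2.19 = 1.0295 eV

For λ₂ = 306.4 nm:
KE₂ = hc/λ₂ - φ = 4.0465 - 2.19 = 1.8565 eV

Change in KE:
ΔKE = KE₂ - KE₁ = 1.8565 - 1.0295 = 0.8269 eV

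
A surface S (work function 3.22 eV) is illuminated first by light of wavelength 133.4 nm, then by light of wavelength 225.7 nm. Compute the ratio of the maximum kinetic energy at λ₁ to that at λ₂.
2.6719

Using Einstein's equation: KE_max = hc/λ - φ

For λ₁ = 133.4 nm:
E₁ = hc/λ₁ = 9.2942 eV
KE₁ = E₁ - φ = 9.2942 - 3.22 = 6.0742 eV

For λ₂ = 225.7 nm:
E₂ = hc/λ₂ = 5.4933 eV
KE₂ = E₂ - φ = 5.4933 - 3.22 = 2.2733 eV

Ratio: KE₁/KE₂ = 6.0742/2.2733 = 2.6719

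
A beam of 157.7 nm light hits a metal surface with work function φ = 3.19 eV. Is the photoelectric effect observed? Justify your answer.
Yes

For photoemission, the photon energy must exceed the work function.

Photon energy: E = hc/λ = 7.8620 eV
Work function: φ = 3.19 eV

Since E_photon (7.8620 eV) > φ (3.19 eV), photoemission WILL occur.
The threshold wavelength is λ₀ = hc/φ = 388.7 nm.
Since 157.7 nm < 388.7 nm, the light has sufficient energy.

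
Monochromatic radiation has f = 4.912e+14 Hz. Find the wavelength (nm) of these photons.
610.33 nm

Using the wave equation: c = fλ

Solving for wavelength:
λ = c/f = (3×10⁸ m/s) / (4.912e+14 Hz)
λ = 610.33 nm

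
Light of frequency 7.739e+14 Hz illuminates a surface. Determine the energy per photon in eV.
3.2006 eV

Using E = hf:

E = hf = (6.626×10⁻³⁴ J·s)(7.739e+14 Hz)
E = 3.2006 eV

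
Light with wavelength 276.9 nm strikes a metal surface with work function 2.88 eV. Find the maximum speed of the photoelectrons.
7.4965e+05 m/s

First, find the maximum kinetic energy:
E_photon = hc/λ = 4.4776 eV
KE_max = E_photon - φ = 4.4776 - 2.88 = 1.5976 eV

Convert to Joules: KE_max = 1.5976 × 1.602×10⁻¹⁹ J = 2.5596e-19 J

Then use KE = ½mv² to find velocity:
v = √(2·KE/m) = √(2 × 2.5596e-19 J / 9.109e-31 kg)
v = 7.4965e+05 m/s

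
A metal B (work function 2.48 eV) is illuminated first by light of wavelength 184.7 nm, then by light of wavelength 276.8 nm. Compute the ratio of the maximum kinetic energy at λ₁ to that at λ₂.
2.1172

Using Einstein's equation: KE_max = hc/λ - φ

For λ₁ = 184.7 nm:
E₁ = hc/λ₁ = 6.7127 eV
KE₁ = E₁ - φ = 6.7127 - 2.48 = 4.2327 eV

For λ₂ = 276.8 nm:
E₂ = hc/λ₂ = 4.4792 eV
KE₂ = E₂ - φ = 4.4792 - 2.48 = 1.9992 eV

Ratio: KE₁/KE₂ = 4.2327/1.9992 = 2.1172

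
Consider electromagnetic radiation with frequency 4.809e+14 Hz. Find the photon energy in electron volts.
1.9888 eV

Using E = hf:

E = hf = (6.626×10⁻³⁴ J·s)(4.809e+14 Hz)
E = 1.9888 eV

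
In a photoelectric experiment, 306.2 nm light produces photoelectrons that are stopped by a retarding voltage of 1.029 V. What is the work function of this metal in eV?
3.02 eV

The stopping potential gives the maximum kinetic energy: KE_max = eV_s = 1.029 eV

From Einstein's photoelectric equation: KE_max = hc/λ - φ
Rearranging: φ = hc/λ - KE_max

Calculate photon energy:
E_photon = hc/λ = (6.626×10⁻³⁴ J·s)(3×10⁸ m/s) / (306.2×10⁻⁹ m) = 4.0491 eV

Therefore:
φ = 4.0491 - 1.029 = 3.02 eV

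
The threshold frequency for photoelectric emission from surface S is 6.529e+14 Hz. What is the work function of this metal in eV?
2.70 eV

At the threshold frequency, photon energy equals work function:
φ = hf₀

Calculating:
φ = (6.626×10⁻³⁴ J·s)(6.529e+14 Hz)
φ = 2.70 eV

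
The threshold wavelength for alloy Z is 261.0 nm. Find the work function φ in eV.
4.75 eV

At the threshold wavelength, photon energy equals work function:
φ = hc/λ₀

Calculating:
φ = (6.626×10⁻³⁴ J·s)(3×10⁸ m/s) / (261.0×10⁻⁹ m)
φ = 4.75 eV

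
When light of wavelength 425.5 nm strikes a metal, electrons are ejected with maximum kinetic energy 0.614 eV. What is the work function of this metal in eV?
2.30 eV

From Einstein's photoelectric equation: KE_max = hf - φ = hc/λ - φ

Rearranging for φ:
φ = hc/λ - KE_max

Calculate photon energy:
E_photon = hc/λ = 2.9138 eV

Therefore:
φ = 2.9138 - 0.614 = 2.30 eV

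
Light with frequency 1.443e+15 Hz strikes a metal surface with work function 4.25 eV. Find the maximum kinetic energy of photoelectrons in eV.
1.7178 eV

Using Einstein's photoelectric equation: KE_max = hf - φ

First, calculate the photon energy:
E_photon = hf = (6.626×10⁻³⁴ J·s)(1.443e+15 Hz)
E_photon = 5.9678 eV

Then, the maximum kinetic energy:
KE_max = E_photon - φ = 5.9678 eV - 4.25 eV = 1.7178 eV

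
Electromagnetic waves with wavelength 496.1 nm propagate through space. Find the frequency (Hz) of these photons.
6.0430e+14 Hz

Using the wave equation: c = fλ

Solving for frequency:
f = c/λ = (3×10⁸ m/s) / (496.1×10⁻⁹ m)
f = 6.0430e+14 Hz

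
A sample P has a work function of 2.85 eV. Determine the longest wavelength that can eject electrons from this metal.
435.03 nm

The threshold wavelength is when the photon energy equals the work function:
hc/λ₀ = φ

Solving for λ₀:
λ₀ = hc/φ = (6.626×10⁻³⁴ J·s)(3×10⁸ m/s) / (2.85 eV × 1.602×10⁻¹⁹ J/eV)
λ₀ = 435.03 nm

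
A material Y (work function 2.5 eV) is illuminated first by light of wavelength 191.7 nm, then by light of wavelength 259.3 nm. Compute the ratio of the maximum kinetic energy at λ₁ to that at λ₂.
1.7390

Using Einstein's equation: KE_max = hc/λ - φ

For λ₁ = 191.7 nm:
E₁ = hc/λ₁ = 6.4676 eV
KE₁ = E₁ - φ = 6.4676 - 2.5 = 3.9676 eV

For λ₂ = 259.3 nm:
E₂ = hc/λ₂ = 4.7815 eV
KE₂ = E₂ - φ = 4.7815 - 2.5 = 2.2815 eV

Ratio: KE₁/KE₂ = 3.9676/2.2815 = 1.7390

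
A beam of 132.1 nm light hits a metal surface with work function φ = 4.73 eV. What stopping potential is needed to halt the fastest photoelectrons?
4.6556 V

The stopping potential V_s satisfies: eV_s = KE_max

First, find KE_max using Einstein's equation:
E_photon = hc/λ = 9.3856 eV
KE_max = E_photon - φ = 9.3856 - 4.73 = 4.6556 eV

Since eV_s = KE_max:
V_s = KE_max/e = 4.6556 V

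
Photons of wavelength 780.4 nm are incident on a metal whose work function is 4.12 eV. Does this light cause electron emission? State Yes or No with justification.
No

For photoemission, the photon energy must exceed the work function.

Photon energy: E = hc/λ = 1.5887 eV
Work function: φ = 4.12 eV

Since E_photon (1.5887 eV) < φ (4.12 eV), photoemission will NOT occur.
The threshold wavelength is λ₀ = hc/φ = 300.9 nm.
Since 780.4 nm > 300.9 nm, the photons lack sufficient energy.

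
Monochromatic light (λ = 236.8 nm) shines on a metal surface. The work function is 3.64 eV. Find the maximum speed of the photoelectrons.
7.4923e+05 m/s

First, find the maximum kinetic energy:
E_photon = hc/λ = 5.2358 eV
KE_max = E_photon - φ = 5.2358 - 3.64 = 1.5958 eV

Convert to Joules: KE_max = 1.5958 × 1.602×10⁻¹⁹ J = 2.5568e-19 J

Then use KE = ½mv² to find velocity:
v = √(2·KE/m) = √(2 × 2.5568e-19 J / 9.109e-31 kg)
v = 7.4923e+05 m/s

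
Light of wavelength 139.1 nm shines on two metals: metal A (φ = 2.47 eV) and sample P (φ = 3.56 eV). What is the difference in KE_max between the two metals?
1.0900 eV

Using KE_max = hc/λ - φ for each metal:

Photon energy: E = hc/λ = 8.9133 eV

For metal A (φ₁ = 2.47 eV):
KE₁ = E - φ₁ = 8.9133 - 2.47 = 6.4433 eV

For sample P (φ₂ = 3.56 eV):
KE₂ = E - φ₂ = 8.9133 - 3.56 = 5.3533 eV

Difference:
ΔKE = KE₁ - KE₂ = 6.4433 - 5.3533 = 1.0900 eV

Note: The difference equals the difference in work functions: 3.56 - 2.47 = 1.09 eV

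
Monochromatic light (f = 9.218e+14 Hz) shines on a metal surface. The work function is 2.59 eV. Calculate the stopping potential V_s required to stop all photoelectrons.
1.2223 V

The stopping potential V_s satisfies: eV_s = KE_max

First, find KE_max using Einstein's equation:
E_photon = hf = (6.626×10⁻³⁴ J·s)(9.218e+14 Hz) = 3.8123 eV
KE_max = E_photon - φ = 3.8123 - 2.59 = 1.2223 eV

Since eV_s = KE_max:
V_s = KE_max/e = 1.2223 V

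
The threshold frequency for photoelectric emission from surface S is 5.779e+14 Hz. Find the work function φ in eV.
2.39 eV

At the threshold frequency, photon energy equals work function:
φ = hf₀

Calculating:
φ = (6.626×10⁻³⁴ J·s)(5.779e+14 Hz)
φ = 2.39 eV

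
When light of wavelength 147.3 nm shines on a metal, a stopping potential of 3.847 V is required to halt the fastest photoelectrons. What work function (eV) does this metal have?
4.57 eV

The stopping potential gives the maximum kinetic energy: KE_max = eV_s = 3.847 eV

From Einstein's photoelectric equation: KE_max = hc/λ - φ
Rearranging: φ = hc/λ - KE_max

Calculate photon energy:
E_photon = hc/λ = (6.626×10⁻³⁴ J·s)(3×10⁸ m/s) / (147.3×10⁻⁹ m) = 8.4171 eV

Therefore:
φ = 8.4171 - 3.847 = 4.57 eV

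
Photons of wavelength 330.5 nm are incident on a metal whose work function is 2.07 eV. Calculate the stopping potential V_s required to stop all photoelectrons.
1.6814 V

The stopping potential V_s satisfies: eV_s = KE_max

First, find KE_max using Einstein's equation:
E_photon = hc/λ = 3.7514 eV
KE_max = E_photon - φ = 3.7514 - 2.07 = 1.6814 eV

Since eV_s = KE_max:
V_s = KE_max/e = 1.6814 V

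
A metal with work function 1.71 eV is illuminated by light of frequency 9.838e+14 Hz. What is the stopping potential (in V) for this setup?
2.3587 V

The stopping potential V_s satisfies: eV_s = KE_max

First, find KE_max using Einstein's equation:
E_photon = hf = (6.626×10⁻³⁴ J·s)(9.838e+14 Hz) = 4.0687 eV
KE_max = E_photon - φ = 4.0687 - 1.71 = 2.3587 eV

Since eV_s = KE_max:
V_s = KE_max/e = 2.3587 V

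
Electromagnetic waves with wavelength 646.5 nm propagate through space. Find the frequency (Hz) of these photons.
4.6372e+14 Hz

Using the wave equation: c = fλ

Solving for frequency:
f = c/λ = (3×10⁸ m/s) / (646.5×10⁻⁹ m)
f = 4.6372e+14 Hz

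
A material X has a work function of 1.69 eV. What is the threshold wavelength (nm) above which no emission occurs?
733.63 nm

The threshold wavelength is when the photon energy equals the work function:
hc/λ₀ = φ

Solving for λ₀:
λ₀ = hc/φ = (6.626×10⁻³⁴ J·s)(3×10⁸ m/s) / (1.69 eV × 1.602×10⁻¹⁹ J/eV)
λ₀ = 733.63 nm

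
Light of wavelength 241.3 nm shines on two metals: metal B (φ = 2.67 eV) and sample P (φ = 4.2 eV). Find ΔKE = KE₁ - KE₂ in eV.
1.5300 eV

Using KE_max = hc/λ - φ for each metal:

Photon energy: E = hc/λ = 5.1382 eV

For metal B (φ₁ = 2.67 eV):
KE₁ = E - φ₁ = 5.1382 - 2.67 = 2.4682 eV

For sample P (φ₂ = 4.2 eV):
KE₂ = E - φ₂ = 5.1382 - 4.2 = 0.9382 eV

Difference:
ΔKE = KE₁ - KE₂ = 2.4682 - 0.9382 = 1.5300 eV

Note: The difference equals the difference in work functions: 4.2 - 2.67 = 1.53 eV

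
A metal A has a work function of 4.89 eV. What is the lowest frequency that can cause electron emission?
1.1824e+15 Hz

The threshold frequency is when the photon energy equals the work function:
hf₀ = φ

Solving for f₀:
f₀ = φ/h = (4.89 eV × 1.602×10⁻¹⁹ J/eV) / (6.626×10⁻³⁴ J·s)
f₀ = 1.1824e+15 Hz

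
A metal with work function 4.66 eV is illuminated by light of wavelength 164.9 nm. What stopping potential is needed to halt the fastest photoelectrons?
2.8588 V

The stopping potential V_s satisfies: eV_s = KE_max

First, find KE_max using Einstein's equation:
E_photon = hc/λ = 7.5188 eV
KE_max = E_photon - φ = 7.5188 - 4.66 = 2.8588 eV

Since eV_s = KE_max:
V_s = KE_max/e = 2.8588 V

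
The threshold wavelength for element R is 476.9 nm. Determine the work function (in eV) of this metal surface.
2.60 eV

At the threshold wavelength, photon energy equals work function:
φ = hc/λ₀

Calculating:
φ = (6.626×10⁻³⁴ J·s)(3×10⁸ m/s) / (476.9×10⁻⁹ m)
φ = 2.60 eV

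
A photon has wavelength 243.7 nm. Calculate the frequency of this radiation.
1.2302e+15 Hz

Using the wave equation: c = fλ

Solving for frequency:
f = c/λ = (3×10⁸ m/s) / (243.7×10⁻⁹ m)
f = 1.2302e+15 Hz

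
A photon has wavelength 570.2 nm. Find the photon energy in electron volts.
2.1744 eV

Using E = hf = hc/λ:

E = hc/λ = (6.626×10⁻³⁴ J·s)(3×10⁸ m/s) / (570.2×10⁻⁹ m)
E = 2.1744 eV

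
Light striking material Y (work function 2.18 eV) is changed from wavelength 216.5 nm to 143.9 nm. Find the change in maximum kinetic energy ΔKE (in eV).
2.8892 eV

Using Einstein's equation: KE_max = hc/λ - φ

For λ₁ = 216.5 nm:
KE₁ = hc/λ₁ - φ = 5.7268 - 2.18 = 3.5468 eV

For λ₂ = 143.9 nm:
KE₂ = hc/λ₂ - φ = 8.6160 - 2.18 = 6.4360 eV

Change in KE:
ΔKE = KE₂ - KE₁ = 6.4360 - 3.5468 = 2.8892 eV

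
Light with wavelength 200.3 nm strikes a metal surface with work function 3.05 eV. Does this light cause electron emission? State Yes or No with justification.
Yes

For photoemission, the photon energy must exceed the work function.

Photon energy: E = hc/λ = 6.1899 eV
Work function: φ = 3.05 eV

Since E_photon (6.1899 eV) > φ (3.05 eV), photoemission WILL occur.
The threshold wavelength is λ₀ = hc/φ = 406.5 nm.
Since 200.3 nm < 406.5 nm, the light has sufficient energy.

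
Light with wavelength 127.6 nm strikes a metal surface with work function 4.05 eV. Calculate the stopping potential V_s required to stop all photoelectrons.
5.6666 V

The stopping potential V_s satisfies: eV_s = KE_max

First, find KE_max using Einstein's equation:
E_photon = hc/λ = 9.7166 eV
KE_max = E_photon - φ = 9.7166 - 4.05 = 5.6666 eV

Since eV_s = KE_max:
V_s = KE_max/e = 5.6666 V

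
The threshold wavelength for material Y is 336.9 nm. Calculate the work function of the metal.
3.68 eV

At the threshold wavelength, photon energy equals work function:
φ = hc/λ₀

Calculating:
φ = (6.626×10⁻³⁴ J·s)(3×10⁸ m/s) / (336.9×10⁻⁹ m)
φ = 3.68 eV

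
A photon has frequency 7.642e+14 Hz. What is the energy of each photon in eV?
3.1605 eV

Using E = hf:

E = hf = (6.626×10⁻³⁴ J·s)(7.642e+14 Hz)
E = 3.1605 eV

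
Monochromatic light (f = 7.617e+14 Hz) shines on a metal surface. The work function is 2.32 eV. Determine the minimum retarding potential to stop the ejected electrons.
0.8301 V

The stopping potential V_s satisfies: eV_s = KE_max

First, find KE_max using Einstein's equation:
E_photon = hf = (6.626×10⁻³⁴ J·s)(7.617e+14 Hz) = 3.1501 eV
KE_max = E_photon - φ = 3.1501 - 2.32 = 0.8301 eV

Since eV_s = KE_max:
V_s = KE_max/e = 0.8301 V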